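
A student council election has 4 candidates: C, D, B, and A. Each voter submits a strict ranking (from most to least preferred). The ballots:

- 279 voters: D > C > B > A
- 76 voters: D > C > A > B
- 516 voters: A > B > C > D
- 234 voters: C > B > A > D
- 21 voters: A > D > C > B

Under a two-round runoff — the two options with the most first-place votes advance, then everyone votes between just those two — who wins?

A

Round 1 first-place votes: C 234, D 355, B 0, A 537.
A and D advance.
Runoff: A is preferred to D by 771 voters; D by 355.
A wins the runoff.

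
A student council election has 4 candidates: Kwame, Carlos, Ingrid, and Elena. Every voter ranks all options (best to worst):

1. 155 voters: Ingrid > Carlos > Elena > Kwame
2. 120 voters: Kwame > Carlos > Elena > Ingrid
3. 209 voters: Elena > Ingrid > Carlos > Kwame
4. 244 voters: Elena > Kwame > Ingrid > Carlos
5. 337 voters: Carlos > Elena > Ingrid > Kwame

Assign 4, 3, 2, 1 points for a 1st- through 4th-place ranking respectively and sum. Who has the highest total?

Elena

Kwame: 155·1 + 120·4 + 209·1 + 244·3 + 337·1 = 1913
Carlos: 155·3 + 120·3 + 209·2 + 244·1 + 337·4 = 2835
Ingrid: 155·4 + 120·1 + 209·3 + 244·2 + 337·2 = 2529
Elena: 155·2 + 120·2 + 209·4 + 244·4 + 337·3 = 3373
Elena has the highest Borda score (3373).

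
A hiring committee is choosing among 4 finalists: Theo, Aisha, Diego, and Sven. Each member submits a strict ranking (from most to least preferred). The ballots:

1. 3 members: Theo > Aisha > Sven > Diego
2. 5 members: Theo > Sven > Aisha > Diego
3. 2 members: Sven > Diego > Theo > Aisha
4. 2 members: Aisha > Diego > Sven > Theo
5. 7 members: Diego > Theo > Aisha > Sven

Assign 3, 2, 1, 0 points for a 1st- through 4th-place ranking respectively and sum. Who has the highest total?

Theo

Theo: 3·3 + 5·3 + 2·1 + 2·0 + 7·2 = 40
Aisha: 3·2 + 5·1 + 2·0 + 2·3 + 7·1 = 24
Diego: 3·0 + 5·0 + 2·2 + 2·2 + 7·3 = 29
Sven: 3·1 + 5·2 + 2·3 + 2·1 + 7·0 = 21
Theo has the highest Borda score (40).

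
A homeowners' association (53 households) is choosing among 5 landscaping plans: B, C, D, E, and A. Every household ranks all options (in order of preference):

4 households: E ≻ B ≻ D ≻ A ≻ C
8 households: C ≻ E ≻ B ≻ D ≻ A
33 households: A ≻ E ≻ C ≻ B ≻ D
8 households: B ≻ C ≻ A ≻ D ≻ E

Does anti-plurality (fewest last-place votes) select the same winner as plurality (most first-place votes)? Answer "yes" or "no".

Anti-plurality — last-place votes: B 0, C 4, D 33, E 8, A 8. Winner: B.
Plurality — first-place votes: B 8, C 8, D 0, E 4, A 33. Winner: A.
The two methods disagree.

no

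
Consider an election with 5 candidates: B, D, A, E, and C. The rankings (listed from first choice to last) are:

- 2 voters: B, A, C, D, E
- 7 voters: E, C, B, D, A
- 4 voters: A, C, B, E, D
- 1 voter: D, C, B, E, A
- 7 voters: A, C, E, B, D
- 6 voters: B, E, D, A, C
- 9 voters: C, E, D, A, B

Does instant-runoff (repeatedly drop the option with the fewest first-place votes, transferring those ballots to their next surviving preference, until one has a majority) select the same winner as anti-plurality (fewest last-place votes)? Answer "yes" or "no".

no

Instant-runoff — R1 B 8, D 1, A 11, E 7, C 9 (D out); R2 B 8, A 11, E 7, C 10 (E out); R3 B 8, A 11, C 17 (B out); R4 A 19, C 17 (A winner). Winner: A.
Anti-plurality — last-place votes: B 9, D 11, A 8, E 2, C 6. Winner: E.
The two methods disagree.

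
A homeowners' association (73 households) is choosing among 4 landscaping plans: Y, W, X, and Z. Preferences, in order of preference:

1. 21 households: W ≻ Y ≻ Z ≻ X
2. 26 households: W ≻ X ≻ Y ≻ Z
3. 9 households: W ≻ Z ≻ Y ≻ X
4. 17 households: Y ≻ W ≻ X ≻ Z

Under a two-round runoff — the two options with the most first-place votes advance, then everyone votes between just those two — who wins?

Round 1 first-place votes: Y 17, W 56, X 0, Z 0.
W and Y advance.
Runoff: W is preferred to Y by 56 voters; Y by 17.
W wins the runoff.

W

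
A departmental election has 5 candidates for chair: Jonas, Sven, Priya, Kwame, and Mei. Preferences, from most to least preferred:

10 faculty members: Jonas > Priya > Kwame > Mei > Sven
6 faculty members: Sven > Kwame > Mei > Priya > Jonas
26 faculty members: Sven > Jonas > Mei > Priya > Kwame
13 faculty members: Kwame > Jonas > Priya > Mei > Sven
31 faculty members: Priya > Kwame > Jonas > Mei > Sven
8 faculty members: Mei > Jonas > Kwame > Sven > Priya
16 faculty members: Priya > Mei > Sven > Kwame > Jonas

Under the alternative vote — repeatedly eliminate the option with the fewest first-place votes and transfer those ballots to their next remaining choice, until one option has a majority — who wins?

Round 1: Jonas 10, Sven 32, Priya 47, Kwame 13, Mei 8. Eliminate Mei.
Round 2: Jonas 18, Sven 32, Priya 47, Kwame 13. Eliminate Kwame.
Round 3: Jonas 31, Sven 32, Priya 47. Eliminate Jonas.
Round 4: Sven 40, Priya 70. Priya has a majority.

Priya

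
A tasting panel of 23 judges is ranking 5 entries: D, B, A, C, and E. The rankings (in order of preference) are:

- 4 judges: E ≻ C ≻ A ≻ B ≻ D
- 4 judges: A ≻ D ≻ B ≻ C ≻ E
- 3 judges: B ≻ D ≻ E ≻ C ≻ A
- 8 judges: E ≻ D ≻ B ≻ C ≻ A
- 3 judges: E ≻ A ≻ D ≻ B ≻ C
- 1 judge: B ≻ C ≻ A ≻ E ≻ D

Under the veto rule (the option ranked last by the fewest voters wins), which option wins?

Last-place votes: D 5, B 0, A 11, C 3, E 4.
B is ranked last by the fewest voters, so B wins.

B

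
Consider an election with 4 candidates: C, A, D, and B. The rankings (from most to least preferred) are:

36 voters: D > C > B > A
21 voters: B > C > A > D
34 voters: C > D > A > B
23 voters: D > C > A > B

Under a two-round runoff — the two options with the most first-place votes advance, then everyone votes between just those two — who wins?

Round 1 first-place votes: C 34, A 0, D 59, B 21.
D and C advance.
Runoff: D is preferred to C by 59 voters; C by 55.
D wins the runoff.

D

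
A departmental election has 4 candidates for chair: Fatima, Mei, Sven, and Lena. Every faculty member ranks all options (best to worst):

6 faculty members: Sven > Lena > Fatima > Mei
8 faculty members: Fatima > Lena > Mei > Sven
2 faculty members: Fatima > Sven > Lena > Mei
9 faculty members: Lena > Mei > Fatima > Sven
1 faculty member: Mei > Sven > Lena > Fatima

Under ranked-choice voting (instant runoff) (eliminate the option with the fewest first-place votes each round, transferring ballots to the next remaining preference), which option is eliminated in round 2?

Round 1: Fatima 10, Mei 1, Sven 6, Lena 9. Eliminate Mei.
Round 2: Fatima 10, Sven 7, Lena 9. Eliminate Sven.

Sven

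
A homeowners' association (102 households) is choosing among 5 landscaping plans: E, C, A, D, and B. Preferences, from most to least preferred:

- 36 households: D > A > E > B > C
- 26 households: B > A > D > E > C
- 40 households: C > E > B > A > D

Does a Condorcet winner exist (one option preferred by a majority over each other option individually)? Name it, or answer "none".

none

Checking pairwise contests:
A beats E 62–40.
E beats C 62–40.
B beats A 66–36.
A beats D 66–36.
E beats B 76–26.
Every option loses at least one head-to-head, so there is no Condorcet winner.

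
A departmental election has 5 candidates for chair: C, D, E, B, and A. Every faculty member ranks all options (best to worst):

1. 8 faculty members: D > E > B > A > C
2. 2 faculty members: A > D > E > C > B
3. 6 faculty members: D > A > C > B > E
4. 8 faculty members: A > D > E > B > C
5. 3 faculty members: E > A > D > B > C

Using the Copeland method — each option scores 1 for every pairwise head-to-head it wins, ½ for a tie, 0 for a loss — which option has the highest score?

C: loses to D, E, B, and A → score 0.
D: beats C, E, B, and A → score 4.
E: beats C and B; loses to D and A → score 2.
B: beats C; loses to D, E, and A → score 1.
A: beats C, E, and B; loses to D → score 3.
D has the best pairwise record.

D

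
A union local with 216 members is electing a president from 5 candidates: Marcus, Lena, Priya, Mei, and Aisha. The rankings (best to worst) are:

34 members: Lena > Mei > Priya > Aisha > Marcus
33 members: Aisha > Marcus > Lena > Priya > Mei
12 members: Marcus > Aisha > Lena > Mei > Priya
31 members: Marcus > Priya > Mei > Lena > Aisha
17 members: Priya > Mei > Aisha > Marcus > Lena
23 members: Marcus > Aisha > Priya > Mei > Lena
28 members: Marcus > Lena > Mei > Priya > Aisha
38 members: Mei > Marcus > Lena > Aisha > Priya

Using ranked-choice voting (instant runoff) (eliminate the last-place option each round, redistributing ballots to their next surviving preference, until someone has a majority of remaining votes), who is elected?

Marcus

Round 1: Marcus 94, Lena 34, Priya 17, Mei 38, Aisha 33. Eliminate Priya.
Round 2: Marcus 94, Lena 34, Mei 55, Aisha 33. Eliminate Aisha.
Round 3: Marcus 127, Lena 34, Mei 55. Marcus has a majority.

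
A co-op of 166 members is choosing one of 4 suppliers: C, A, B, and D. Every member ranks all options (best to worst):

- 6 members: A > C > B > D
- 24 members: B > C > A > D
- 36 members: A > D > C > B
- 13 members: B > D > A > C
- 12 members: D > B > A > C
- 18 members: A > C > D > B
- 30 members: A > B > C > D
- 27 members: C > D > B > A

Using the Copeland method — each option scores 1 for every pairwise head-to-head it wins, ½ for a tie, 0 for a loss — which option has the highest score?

C: beats B and D; loses to A → score 2.
A: beats C, B, and D → score 3.
B: loses to C, A, and D → score 0.
D: beats B; loses to C and A → score 1.
A has the best pairwise record.

A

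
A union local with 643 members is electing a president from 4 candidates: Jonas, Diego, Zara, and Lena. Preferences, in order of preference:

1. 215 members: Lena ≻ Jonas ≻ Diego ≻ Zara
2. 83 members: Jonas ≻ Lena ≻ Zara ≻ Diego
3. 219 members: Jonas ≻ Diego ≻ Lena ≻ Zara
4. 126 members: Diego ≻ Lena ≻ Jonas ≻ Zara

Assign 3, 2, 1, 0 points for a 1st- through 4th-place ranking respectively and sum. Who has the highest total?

Jonas

Jonas: 215·2 + 83·3 + 219·3 + 126·1 = 1462
Diego: 215·1 + 83·0 + 219·2 + 126·3 = 1031
Zara: 215·0 + 83·1 + 219·0 + 126·0 = 83
Lena: 215·3 + 83·2 + 219·1 + 126·2 = 1282
Jonas has the highest Borda score (1462).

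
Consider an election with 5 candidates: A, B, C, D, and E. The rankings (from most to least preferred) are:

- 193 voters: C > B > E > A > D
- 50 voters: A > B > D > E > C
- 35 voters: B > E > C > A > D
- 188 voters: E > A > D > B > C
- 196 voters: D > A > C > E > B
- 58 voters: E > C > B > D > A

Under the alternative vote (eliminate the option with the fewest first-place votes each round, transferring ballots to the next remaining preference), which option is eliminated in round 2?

A

Round 1: A 50, B 35, C 193, D 196, E 246. Eliminate B.
Round 2: A 50, C 193, D 196, E 281. Eliminate A.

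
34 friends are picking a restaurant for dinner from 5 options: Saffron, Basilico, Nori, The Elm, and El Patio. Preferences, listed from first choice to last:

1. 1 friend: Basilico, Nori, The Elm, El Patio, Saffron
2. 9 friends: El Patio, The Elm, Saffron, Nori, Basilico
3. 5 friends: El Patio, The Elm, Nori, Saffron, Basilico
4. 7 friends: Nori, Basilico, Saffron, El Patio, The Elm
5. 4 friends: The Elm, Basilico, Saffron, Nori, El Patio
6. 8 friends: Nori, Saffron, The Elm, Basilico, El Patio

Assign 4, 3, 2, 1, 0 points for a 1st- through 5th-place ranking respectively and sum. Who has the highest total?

Saffron: 1·0 + 9·2 + 5·1 + 7·2 + 4·2 + 8·3 = 69
Basilico: 1·4 + 9·0 + 5·0 + 7·3 + 4·3 + 8·1 = 45
Nori: 1·3 + 9·1 + 5·2 + 7·4 + 4·1 + 8·4 = 86
The Elm: 1·2 + 9·3 + 5·3 + 7·0 + 4·4 + 8·2 = 76
El Patio: 1·1 + 9·4 + 5·4 + 7·1 + 4·0 + 8·0 = 64
Nori has the highest Borda score (86).

Nori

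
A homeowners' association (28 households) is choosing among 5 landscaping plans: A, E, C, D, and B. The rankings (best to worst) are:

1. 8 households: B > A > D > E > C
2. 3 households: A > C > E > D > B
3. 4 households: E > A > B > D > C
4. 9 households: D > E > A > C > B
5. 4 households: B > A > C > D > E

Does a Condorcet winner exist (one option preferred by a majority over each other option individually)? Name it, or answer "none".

A vs E: 15–13 for A.
A vs C: 28–0 for A.
A vs D: 19–9 for A.
A vs B: 16–12 for A.
A beats every other option head-to-head.

A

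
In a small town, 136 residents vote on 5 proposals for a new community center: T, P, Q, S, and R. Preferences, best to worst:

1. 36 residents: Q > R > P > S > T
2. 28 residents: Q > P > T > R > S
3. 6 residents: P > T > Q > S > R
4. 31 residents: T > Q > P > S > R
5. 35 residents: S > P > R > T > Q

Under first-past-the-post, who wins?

First-place votes: T 31, P 6, Q 64, S 35, R 0.
Q has the most first-place votes.

Q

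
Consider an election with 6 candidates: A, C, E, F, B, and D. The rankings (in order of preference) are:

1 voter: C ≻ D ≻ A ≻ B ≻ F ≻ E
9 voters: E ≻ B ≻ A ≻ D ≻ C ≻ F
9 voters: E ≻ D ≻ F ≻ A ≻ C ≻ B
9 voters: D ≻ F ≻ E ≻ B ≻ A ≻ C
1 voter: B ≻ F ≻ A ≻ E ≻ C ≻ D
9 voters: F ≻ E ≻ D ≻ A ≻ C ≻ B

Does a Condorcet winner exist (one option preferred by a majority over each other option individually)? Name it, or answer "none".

none

Checking pairwise contests:
E beats A 36–2.
A beats C 37–1.
F beats E 20–18.
D beats F 28–10.
E beats B 36–2.
E beats D 28–10.
Every option loses at least one head-to-head, so there is no Condorcet winner.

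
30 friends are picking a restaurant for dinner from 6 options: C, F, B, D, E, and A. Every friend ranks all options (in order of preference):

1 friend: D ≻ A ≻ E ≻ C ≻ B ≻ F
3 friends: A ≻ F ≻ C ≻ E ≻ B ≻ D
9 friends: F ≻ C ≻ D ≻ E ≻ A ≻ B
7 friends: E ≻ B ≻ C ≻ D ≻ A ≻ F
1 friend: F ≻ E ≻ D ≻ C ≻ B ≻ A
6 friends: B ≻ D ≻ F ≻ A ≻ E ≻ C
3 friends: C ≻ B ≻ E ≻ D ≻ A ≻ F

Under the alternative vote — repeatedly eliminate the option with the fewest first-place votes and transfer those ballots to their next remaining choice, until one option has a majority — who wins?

Round 1: C 3, F 10, B 6, D 1, E 7, A 3. Eliminate D.
Round 2: C 3, F 10, B 6, E 7, A 4. Eliminate C.
Round 3: F 10, B 9, E 7, A 4. Eliminate A.
Round 4: F 13, B 9, E 8. Eliminate E.
Round 5: F 13, B 17. B has a majority.

B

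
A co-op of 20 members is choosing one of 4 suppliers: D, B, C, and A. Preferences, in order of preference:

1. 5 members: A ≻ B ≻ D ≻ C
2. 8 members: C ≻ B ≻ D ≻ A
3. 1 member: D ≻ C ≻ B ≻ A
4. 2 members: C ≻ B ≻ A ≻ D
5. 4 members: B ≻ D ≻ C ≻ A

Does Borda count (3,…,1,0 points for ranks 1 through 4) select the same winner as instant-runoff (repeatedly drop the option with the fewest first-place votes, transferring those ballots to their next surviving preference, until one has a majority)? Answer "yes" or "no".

no

Borda — scores: D 24, B 43, C 36, A 17. Winner: B.
Instant-runoff — R1 D 1, B 4, C 10, A 5 (D out); R2 B 4, C 11, A 5 (C winner). Winner: C.
The two methods disagree.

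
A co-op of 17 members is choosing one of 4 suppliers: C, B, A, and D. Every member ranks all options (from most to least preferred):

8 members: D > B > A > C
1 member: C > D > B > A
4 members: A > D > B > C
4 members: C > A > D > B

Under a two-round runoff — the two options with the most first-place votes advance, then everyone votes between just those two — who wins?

D

Round 1 first-place votes: C 5, B 0, A 4, D 8.
D and C advance.
Runoff: D is preferred to C by 12 voters; C by 5.
D wins the runoff.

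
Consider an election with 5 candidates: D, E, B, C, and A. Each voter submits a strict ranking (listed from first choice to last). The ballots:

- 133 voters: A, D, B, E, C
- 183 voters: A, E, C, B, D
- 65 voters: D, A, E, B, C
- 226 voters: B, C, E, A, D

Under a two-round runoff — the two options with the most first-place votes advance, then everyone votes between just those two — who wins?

Round 1 first-place votes: D 65, E 0, B 226, C 0, A 316.
A and B advance.
Runoff: A is preferred to B by 381 voters; B by 226.
A wins the runoff.

A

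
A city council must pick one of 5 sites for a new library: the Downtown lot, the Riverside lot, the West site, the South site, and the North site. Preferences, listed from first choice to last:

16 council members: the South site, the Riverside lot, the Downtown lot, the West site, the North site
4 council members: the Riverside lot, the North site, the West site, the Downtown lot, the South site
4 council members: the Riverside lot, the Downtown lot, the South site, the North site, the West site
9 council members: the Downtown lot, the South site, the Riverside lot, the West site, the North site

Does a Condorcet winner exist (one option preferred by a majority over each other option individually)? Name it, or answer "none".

Checking pairwise contests:
the Riverside lot beats the Downtown lot 24–9.
the South site beats the Riverside lot 25–8.
the Downtown lot beats the West site 29–4.
the Downtown lot beats the South site 17–16.
the Downtown lot beats the North site 29–4.
Every option loses at least one head-to-head, so there is no Condorcet winner.

none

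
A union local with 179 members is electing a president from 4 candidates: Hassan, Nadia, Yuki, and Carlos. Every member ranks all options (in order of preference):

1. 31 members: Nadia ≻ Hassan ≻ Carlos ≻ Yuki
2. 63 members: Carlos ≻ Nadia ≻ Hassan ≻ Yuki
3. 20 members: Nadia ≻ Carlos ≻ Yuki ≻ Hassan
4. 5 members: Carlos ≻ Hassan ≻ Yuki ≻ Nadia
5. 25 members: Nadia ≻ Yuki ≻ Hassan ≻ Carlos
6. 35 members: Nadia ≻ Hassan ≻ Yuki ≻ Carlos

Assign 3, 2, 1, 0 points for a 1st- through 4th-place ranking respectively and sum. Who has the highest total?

Hassan: 31·2 + 63·1 + 20·0 + 5·2 + 25·1 + 35·2 = 230
Nadia: 31·3 + 63·2 + 20·3 + 5·0 + 25·3 + 35·3 = 459
Yuki: 31·0 + 63·0 + 20·1 + 5·1 + 25·2 + 35·1 = 110
Carlos: 31·1 + 63·3 + 20·2 + 5·3 + 25·0 + 35·0 = 275
Nadia has the highest Borda score (459).

Nadia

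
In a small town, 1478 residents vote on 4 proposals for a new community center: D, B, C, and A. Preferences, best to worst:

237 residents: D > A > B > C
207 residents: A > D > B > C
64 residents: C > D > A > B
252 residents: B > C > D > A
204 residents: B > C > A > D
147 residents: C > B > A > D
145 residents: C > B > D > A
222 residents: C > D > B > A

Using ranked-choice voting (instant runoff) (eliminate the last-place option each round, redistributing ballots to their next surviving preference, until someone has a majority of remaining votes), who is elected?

Round 1: D 237, B 456, C 578, A 207. Eliminate A.
Round 2: D 444, B 456, C 578. Eliminate D.
Round 3: B 900, C 578. B has a majority.

B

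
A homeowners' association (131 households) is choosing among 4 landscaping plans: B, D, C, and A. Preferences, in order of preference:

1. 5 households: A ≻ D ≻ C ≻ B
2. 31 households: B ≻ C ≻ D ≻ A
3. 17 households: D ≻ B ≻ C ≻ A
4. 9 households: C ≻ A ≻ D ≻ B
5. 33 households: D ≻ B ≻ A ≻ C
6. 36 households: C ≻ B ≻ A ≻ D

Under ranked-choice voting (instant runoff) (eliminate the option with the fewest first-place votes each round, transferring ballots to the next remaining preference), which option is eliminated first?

A

Round 1: B 31, D 50, C 45, A 5. Eliminate A.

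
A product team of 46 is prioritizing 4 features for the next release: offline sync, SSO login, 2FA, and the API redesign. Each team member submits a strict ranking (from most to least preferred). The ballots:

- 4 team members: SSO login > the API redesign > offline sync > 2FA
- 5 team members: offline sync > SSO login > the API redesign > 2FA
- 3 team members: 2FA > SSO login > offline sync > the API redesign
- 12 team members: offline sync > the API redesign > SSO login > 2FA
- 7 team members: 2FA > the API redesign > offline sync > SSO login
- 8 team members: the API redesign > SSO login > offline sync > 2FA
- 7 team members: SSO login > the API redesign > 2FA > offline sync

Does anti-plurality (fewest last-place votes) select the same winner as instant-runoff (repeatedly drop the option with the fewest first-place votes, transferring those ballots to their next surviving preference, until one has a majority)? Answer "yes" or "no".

Anti-plurality — last-place votes: offline sync 7, SSO login 7, 2FA 29, the API redesign 3. Winner: the API redesign.
Instant-runoff — R1 offline sync 17, SSO login 11, 2FA 10, the API redesign 8 (the API redesign out); R2 offline sync 17, SSO login 19, 2FA 10 (2FA out); R3 offline sync 24, SSO login 22 (offline sync winner). Winner: offline sync.
The two methods disagree.

no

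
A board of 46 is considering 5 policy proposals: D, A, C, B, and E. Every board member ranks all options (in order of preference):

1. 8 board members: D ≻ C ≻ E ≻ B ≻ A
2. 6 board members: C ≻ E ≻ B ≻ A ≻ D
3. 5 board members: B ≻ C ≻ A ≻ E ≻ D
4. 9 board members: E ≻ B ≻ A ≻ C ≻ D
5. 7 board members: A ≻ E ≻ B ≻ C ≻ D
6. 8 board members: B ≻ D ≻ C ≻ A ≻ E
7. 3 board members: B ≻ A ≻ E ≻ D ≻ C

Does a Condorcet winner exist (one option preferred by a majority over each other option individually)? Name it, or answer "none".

none

Checking pairwise contests:
A beats D 30–16.
C beats A 27–19.
B beats C 32–14.
E beats B 30–16.
C beats E 27–19.
Every option loses at least one head-to-head, so there is no Condorcet winner.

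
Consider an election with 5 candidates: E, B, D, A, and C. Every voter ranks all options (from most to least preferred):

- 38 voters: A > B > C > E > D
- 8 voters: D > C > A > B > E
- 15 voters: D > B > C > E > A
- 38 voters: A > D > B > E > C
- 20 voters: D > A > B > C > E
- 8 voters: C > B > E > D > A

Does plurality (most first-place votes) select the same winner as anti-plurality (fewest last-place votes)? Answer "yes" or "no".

Plurality — first-place votes: E 0, B 0, D 43, A 76, C 8. Winner: A.
Anti-plurality — last-place votes: E 28, B 0, D 38, A 23, C 38. Winner: B.
The two methods disagree.

no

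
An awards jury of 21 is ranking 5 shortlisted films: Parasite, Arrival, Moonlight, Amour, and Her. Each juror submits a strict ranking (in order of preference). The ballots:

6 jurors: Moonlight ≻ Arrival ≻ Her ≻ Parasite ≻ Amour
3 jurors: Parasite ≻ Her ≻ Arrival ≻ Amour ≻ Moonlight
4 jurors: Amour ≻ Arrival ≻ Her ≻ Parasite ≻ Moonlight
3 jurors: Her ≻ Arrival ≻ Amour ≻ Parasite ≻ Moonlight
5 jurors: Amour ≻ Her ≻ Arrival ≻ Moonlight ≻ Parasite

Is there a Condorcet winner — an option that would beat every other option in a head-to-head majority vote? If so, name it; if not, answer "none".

Her

Her vs Parasite: 18–3 for Her.
Her vs Arrival: 11–10 for Her.
Her vs Moonlight: 15–6 for Her.
Her vs Amour: 12–9 for Her.
Her beats every other option head-to-head.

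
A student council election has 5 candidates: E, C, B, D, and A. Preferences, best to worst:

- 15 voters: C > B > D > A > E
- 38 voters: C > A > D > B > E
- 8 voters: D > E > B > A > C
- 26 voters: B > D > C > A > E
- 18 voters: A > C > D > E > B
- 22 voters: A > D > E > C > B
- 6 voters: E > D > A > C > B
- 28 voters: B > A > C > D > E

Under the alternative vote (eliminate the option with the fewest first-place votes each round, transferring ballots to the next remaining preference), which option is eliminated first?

E

Round 1: E 6, C 53, B 54, D 8, A 40. Eliminate E.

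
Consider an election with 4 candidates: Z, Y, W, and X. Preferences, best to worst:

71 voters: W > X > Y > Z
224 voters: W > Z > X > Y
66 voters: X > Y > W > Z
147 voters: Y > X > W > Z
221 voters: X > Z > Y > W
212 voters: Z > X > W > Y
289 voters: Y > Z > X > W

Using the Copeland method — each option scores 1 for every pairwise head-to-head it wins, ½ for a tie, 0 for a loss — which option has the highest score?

Z: beats Y, W, and X → score 3.
Y: beats W; loses to Z and X → score 1.
W: loses to Z, Y, and X → score 0.
X: beats Y and W; loses to Z → score 2.
Z has the best pairwise record.

Z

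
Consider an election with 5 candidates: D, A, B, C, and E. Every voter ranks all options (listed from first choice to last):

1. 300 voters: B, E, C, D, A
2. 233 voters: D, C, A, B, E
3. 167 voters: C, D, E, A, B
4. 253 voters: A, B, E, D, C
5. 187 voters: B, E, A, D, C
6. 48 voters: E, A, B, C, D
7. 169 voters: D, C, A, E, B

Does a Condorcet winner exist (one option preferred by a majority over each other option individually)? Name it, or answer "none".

Checking pairwise contests:
B beats D 788–569.
D beats A 869–488.
A beats B 870–487.
D beats C 842–515.
B beats E 973–384.
Every option loses at least one head-to-head, so there is no Condorcet winner.

none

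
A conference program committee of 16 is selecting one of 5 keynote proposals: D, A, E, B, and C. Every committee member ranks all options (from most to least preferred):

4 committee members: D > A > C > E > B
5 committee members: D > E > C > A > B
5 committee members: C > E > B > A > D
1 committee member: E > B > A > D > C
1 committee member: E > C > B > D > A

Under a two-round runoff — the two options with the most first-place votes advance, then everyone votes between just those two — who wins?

D

Round 1 first-place votes: D 9, A 0, E 2, B 0, C 5.
D and C advance.
Runoff: D is preferred to C by 10 voters; C by 6.
D wins the runoff.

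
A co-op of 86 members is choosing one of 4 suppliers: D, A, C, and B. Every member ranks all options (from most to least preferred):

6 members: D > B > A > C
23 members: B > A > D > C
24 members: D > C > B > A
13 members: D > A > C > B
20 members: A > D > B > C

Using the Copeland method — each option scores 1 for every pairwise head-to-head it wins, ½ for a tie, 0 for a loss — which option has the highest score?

D

D: beats C and B; ties A → score 2.5.
A: beats C; ties D; loses to B → score 1.5.
C: loses to D, A, and B → score 0.
B: beats A and C; loses to D → score 2.
D has the best pairwise record.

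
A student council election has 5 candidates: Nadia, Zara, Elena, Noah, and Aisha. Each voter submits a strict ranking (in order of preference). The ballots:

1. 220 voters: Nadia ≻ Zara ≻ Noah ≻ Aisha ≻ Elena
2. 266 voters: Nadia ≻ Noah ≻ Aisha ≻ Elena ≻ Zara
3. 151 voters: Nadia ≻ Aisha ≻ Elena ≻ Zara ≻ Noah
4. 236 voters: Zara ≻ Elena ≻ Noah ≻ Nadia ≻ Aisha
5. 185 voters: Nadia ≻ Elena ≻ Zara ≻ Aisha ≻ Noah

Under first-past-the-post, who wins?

Nadia

First-place votes: Nadia 822, Zara 236, Elena 0, Noah 0, Aisha 0.
Nadia has the most first-place votes.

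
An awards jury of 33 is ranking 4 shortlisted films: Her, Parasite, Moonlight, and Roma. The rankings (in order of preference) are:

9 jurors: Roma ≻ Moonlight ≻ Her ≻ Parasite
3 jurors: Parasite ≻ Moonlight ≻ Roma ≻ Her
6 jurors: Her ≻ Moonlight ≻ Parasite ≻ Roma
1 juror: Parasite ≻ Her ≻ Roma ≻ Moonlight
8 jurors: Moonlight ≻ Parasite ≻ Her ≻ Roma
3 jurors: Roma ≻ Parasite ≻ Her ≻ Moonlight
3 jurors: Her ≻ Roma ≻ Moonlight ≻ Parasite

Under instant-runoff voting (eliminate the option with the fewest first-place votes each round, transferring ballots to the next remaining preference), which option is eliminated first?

Round 1: Her 9, Parasite 4, Moonlight 8, Roma 12. Eliminate Parasite.

Parasite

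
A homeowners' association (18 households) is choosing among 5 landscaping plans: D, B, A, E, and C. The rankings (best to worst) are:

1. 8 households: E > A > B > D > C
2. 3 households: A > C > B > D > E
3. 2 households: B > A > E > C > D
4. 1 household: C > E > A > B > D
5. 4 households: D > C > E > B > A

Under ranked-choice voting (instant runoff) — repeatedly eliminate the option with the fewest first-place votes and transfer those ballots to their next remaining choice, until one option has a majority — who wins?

E

Round 1: D 4, B 2, A 3, E 8, C 1. Eliminate C.
Round 2: D 4, B 2, A 3, E 9. Eliminate B.
Round 3: D 4, A 5, E 9. Eliminate D.
Round 4: A 5, E 13. E has a majority.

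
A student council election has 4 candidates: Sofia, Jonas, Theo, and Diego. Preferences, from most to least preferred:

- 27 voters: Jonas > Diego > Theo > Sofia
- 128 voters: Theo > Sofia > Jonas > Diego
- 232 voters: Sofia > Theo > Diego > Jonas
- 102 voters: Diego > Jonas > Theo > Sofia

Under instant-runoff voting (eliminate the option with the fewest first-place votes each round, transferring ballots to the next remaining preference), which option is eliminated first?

Jonas

Round 1: Sofia 232, Jonas 27, Theo 128, Diego 102. Eliminate Jonas.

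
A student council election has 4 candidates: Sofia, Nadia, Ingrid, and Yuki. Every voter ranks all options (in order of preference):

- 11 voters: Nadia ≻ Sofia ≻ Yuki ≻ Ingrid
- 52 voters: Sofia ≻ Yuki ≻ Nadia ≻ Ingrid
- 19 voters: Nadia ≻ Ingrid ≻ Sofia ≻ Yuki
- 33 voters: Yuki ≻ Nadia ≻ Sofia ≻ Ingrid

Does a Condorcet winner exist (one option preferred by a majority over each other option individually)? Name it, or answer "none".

Checking pairwise contests:
Nadia beats Sofia 63–52.
Yuki beats Nadia 85–30.
Sofia beats Ingrid 96–19.
Sofia beats Yuki 82–33.
Every option loses at least one head-to-head, so there is no Condorcet winner.

none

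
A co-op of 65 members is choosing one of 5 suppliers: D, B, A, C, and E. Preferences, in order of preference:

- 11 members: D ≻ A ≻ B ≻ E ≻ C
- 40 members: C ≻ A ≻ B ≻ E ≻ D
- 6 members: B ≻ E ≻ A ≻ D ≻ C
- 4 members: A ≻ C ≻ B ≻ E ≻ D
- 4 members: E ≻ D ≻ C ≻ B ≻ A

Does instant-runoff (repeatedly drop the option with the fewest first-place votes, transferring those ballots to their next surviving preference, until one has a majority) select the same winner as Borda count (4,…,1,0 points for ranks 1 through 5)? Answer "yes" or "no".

no

Instant-runoff — R1 D 11, B 6, A 4, C 40, E 4 (C winner). Winner: C.
Borda — scores: D 62, B 138, A 181, C 180, E 89. Winner: A.
The two methods disagree.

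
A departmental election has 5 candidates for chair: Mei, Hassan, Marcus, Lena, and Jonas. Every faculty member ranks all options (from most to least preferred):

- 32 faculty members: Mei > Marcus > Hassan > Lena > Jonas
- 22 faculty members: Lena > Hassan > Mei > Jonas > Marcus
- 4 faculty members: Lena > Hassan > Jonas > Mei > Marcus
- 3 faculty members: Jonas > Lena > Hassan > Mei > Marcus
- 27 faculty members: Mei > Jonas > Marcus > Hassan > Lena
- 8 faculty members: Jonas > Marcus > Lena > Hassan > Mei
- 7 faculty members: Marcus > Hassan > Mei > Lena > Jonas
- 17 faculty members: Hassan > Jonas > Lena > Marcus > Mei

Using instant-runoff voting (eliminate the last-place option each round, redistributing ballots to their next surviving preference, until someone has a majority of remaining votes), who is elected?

Round 1: Mei 59, Hassan 17, Marcus 7, Lena 26, Jonas 11. Eliminate Marcus.
Round 2: Mei 59, Hassan 24, Lena 26, Jonas 11. Eliminate Jonas.
Round 3: Mei 59, Hassan 24, Lena 37. Eliminate Hassan.
Round 4: Mei 66, Lena 54. Mei has a majority.

Mei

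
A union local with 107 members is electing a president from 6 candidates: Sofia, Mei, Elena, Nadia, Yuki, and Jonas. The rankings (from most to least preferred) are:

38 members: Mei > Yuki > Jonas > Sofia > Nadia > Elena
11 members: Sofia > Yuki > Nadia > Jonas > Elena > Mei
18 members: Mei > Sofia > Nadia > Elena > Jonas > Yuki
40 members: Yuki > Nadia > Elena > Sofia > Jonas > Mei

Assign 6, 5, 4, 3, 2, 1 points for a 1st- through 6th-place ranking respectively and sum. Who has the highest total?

Sofia: 38·3 + 11·6 + 18·5 + 40·3 = 390
Mei: 38·6 + 11·1 + 18·6 + 40·1 = 387
Elena: 38·1 + 11·2 + 18·3 + 40·4 = 274
Nadia: 38·2 + 11·4 + 18·4 + 40·5 = 392
Yuki: 38·5 + 11·5 + 18·1 + 40·6 = 503
Jonas: 38·4 + 11·3 + 18·2 + 40·2 = 301
Yuki has the highest Borda score (503).

Yuki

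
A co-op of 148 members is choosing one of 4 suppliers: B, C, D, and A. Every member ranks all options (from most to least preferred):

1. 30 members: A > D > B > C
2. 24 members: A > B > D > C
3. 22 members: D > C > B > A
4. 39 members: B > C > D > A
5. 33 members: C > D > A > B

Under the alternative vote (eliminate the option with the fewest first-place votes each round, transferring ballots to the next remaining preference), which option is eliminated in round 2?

Round 1: B 39, C 33, D 22, A 54. Eliminate D.
Round 2: B 39, C 55, A 54. Eliminate B.

B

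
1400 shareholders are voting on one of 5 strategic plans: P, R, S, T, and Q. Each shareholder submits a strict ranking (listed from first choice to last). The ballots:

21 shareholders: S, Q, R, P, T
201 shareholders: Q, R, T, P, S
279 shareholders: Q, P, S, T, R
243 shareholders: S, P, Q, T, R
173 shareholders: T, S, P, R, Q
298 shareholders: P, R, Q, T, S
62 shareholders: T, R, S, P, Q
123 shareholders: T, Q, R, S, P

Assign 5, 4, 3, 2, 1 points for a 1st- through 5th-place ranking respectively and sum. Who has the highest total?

Q

P: 21·2 + 201·2 + 279·4 + 243·4 + 173·3 + 298·5 + 62·2 + 123·1 = 4788
R: 21·3 + 201·4 + 279·1 + 243·1 + 173·2 + 298·4 + 62·4 + 123·3 = 3544
S: 21·5 + 201·1 + 279·3 + 243·5 + 173·4 + 298·1 + 62·3 + 123·2 = 3780
T: 21·1 + 201·3 + 279·2 + 243·2 + 173·5 + 298·2 + 62·5 + 123·5 = 4054
Q: 21·4 + 201·5 + 279·5 + 243·3 + 173·1 + 298·3 + 62·1 + 123·4 = 4834
Q has the highest Borda score (4834).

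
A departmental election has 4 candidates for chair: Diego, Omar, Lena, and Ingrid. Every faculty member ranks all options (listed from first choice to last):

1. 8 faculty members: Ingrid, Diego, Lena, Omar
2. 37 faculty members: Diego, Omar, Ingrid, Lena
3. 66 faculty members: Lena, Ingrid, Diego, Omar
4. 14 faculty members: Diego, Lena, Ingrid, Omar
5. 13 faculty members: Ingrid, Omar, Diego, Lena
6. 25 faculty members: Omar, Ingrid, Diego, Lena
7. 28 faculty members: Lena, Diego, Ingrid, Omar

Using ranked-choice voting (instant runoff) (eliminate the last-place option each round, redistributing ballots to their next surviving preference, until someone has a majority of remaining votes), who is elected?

Diego

Round 1: Diego 51, Omar 25, Lena 94, Ingrid 21. Eliminate Ingrid.
Round 2: Diego 59, Omar 38, Lena 94. Eliminate Omar.
Round 3: Diego 97, Lena 94. Diego has a majority.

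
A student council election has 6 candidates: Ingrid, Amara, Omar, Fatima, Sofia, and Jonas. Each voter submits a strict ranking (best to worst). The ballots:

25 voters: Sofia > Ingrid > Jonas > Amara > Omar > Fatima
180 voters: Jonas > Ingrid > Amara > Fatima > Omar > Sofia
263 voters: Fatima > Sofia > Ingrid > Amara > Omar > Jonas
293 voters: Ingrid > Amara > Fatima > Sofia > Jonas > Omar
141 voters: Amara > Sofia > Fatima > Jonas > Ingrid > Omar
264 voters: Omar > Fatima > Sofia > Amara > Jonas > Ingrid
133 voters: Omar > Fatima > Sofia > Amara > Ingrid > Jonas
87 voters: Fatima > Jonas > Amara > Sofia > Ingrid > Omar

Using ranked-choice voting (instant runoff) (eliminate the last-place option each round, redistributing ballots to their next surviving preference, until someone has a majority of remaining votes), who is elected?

Fatima

Round 1: Ingrid 293, Amara 141, Omar 397, Fatima 350, Sofia 25, Jonas 180. Eliminate Sofia.
Round 2: Ingrid 318, Amara 141, Omar 397, Fatima 350, Jonas 180. Eliminate Amara.
Round 3: Ingrid 318, Omar 397, Fatima 491, Jonas 180. Eliminate Jonas.
Round 4: Ingrid 498, Omar 397, Fatima 491. Eliminate Omar.
Round 5: Ingrid 498, Fatima 888. Fatima has a majority.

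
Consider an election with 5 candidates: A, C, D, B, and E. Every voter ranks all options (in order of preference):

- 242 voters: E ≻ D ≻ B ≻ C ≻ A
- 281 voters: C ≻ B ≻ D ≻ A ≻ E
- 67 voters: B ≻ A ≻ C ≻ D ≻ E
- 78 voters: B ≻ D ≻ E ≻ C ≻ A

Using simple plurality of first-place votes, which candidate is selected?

C

First-place votes: A 0, C 281, D 0, B 145, E 242.
C has the most first-place votes.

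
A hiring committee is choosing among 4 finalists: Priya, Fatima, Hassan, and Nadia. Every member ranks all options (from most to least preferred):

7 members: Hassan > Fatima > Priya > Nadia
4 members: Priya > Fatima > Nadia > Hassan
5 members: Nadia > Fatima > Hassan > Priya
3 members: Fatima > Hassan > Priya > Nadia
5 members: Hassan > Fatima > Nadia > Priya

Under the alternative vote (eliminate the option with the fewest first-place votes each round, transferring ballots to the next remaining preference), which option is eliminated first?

Round 1: Priya 4, Fatima 3, Hassan 12, Nadia 5. Eliminate Fatima.

Fatima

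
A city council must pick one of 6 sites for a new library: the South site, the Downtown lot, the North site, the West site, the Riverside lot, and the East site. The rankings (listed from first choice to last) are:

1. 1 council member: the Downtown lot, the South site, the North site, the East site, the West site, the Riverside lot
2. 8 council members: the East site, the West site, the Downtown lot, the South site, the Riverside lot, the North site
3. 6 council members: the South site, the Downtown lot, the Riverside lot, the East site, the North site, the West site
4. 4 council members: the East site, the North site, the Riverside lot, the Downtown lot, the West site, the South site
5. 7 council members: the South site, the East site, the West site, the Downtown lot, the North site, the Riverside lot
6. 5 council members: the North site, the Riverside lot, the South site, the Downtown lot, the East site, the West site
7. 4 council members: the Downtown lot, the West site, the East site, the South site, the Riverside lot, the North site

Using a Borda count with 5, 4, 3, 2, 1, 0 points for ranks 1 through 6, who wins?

the South site: 1·4 + 8·2 + 6·5 + 4·0 + 7·5 + 5·3 + 4·2 = 108
the Downtown lot: 1·5 + 8·3 + 6·4 + 4·2 + 7·2 + 5·2 + 4·5 = 105
the North site: 1·3 + 8·0 + 6·1 + 4·4 + 7·1 + 5·5 + 4·0 = 57
the West site: 1·1 + 8·4 + 6·0 + 4·1 + 7·3 + 5·0 + 4·4 = 74
the Riverside lot: 1·0 + 8·1 + 6·3 + 4·3 + 7·0 + 5·4 + 4·1 = 62
the East site: 1·2 + 8·5 + 6·2 + 4·5 + 7·4 + 5·1 + 4·3 = 119
the East site has the highest Borda score (119).

the East site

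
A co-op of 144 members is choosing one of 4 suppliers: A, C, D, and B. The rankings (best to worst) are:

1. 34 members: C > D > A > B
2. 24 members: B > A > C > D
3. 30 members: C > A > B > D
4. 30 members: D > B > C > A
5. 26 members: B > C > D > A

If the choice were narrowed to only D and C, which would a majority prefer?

C

Voters preferring D to C: 30; preferring C to D: 114.
C wins the head-to-head.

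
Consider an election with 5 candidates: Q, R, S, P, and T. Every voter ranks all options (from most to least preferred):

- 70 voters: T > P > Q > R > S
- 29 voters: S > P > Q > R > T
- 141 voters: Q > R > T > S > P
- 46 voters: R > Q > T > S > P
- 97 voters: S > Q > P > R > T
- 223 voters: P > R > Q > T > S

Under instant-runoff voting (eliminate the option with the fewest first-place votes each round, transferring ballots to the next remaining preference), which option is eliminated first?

Round 1: Q 141, R 46, S 126, P 223, T 70. Eliminate R.

R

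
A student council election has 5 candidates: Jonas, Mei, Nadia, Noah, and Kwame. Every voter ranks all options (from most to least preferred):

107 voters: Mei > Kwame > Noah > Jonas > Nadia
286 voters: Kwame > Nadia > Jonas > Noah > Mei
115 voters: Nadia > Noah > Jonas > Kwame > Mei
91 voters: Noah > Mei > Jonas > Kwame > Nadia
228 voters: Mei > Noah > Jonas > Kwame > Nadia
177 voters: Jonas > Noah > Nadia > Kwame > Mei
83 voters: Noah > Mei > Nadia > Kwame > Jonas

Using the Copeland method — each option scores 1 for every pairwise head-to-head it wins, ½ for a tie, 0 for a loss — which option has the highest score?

Noah

Jonas: beats Mei, Nadia, and Kwame; loses to Noah → score 3.
Mei: loses to Jonas, Nadia, Noah, and Kwame → score 0.
Nadia: beats Mei; loses to Jonas, Noah, and Kwame → score 1.
Noah: beats Jonas, Mei, Nadia, and Kwame → score 4.
Kwame: beats Mei and Nadia; loses to Jonas and Noah → score 2.
Noah has the best pairwise record.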